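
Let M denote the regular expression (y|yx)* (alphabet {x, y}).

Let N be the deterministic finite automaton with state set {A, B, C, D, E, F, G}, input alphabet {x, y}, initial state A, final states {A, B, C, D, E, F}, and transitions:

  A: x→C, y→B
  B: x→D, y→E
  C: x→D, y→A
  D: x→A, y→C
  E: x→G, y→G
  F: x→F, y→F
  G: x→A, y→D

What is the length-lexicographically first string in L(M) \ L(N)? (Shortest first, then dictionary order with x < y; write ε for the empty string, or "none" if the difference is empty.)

The string yyx is accepted by M but not by N.
No shorter string lies in the difference, and yyx is the lexicographically first length-3 string in L(M) \ L(N).

yyx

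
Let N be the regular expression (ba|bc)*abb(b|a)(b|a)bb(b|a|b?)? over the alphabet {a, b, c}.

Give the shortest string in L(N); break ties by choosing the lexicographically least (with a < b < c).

By inspection of the expression, no string of length less than 7 matches, and abbaabb is the lexicographically first match of length 7.

abbaabb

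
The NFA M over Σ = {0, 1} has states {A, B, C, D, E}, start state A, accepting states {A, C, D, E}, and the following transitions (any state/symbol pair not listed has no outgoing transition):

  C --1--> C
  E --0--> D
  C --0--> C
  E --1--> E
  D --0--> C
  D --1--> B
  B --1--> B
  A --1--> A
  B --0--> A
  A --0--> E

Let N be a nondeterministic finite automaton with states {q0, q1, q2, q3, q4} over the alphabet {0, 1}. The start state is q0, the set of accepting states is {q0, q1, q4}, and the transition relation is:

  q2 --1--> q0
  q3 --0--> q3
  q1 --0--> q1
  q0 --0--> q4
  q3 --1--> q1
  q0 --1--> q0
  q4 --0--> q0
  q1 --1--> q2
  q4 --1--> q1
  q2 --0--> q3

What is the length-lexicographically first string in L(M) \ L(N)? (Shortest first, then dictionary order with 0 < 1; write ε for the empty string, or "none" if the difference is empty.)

011

The string 011 is accepted by M but not by N.
No shorter string lies in the difference, and 011 is the lexicographically first length-3 string in L(M) \ L(N).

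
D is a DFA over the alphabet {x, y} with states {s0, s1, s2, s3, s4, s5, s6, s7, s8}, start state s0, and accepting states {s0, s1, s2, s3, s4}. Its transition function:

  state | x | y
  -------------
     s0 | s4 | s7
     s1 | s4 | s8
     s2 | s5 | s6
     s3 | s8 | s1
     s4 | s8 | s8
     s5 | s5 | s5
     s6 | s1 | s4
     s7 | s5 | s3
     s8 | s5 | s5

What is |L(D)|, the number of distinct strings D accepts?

The useful subgraph on states {s0, s1, s3, s4, s7} is acyclic, so L(D) is finite; the longest accepting path visits 5 useful states, giving maximum string length 4.
Counting accepting paths from s0 by length: 1 of length 0, 1 of length 1, 1 of length 2, 1 of length 3, 1 of length 4. Total 5.

5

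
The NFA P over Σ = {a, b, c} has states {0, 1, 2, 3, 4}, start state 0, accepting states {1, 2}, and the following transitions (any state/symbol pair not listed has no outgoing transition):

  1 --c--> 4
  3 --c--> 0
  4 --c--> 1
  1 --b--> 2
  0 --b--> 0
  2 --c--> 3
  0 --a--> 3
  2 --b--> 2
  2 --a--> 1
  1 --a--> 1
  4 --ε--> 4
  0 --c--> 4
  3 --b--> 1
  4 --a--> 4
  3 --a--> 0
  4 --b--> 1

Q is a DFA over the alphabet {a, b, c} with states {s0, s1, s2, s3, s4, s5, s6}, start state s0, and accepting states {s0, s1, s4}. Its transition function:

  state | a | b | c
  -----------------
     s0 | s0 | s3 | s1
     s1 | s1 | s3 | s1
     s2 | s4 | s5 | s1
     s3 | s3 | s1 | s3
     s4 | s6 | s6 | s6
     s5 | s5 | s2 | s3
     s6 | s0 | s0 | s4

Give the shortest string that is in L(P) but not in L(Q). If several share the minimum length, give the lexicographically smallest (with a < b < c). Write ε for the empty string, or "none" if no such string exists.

The string ab is accepted by P but not by Q.
No shorter string lies in the difference, and ab is the lexicographically first length-2 string in L(P) \ L(Q).

ab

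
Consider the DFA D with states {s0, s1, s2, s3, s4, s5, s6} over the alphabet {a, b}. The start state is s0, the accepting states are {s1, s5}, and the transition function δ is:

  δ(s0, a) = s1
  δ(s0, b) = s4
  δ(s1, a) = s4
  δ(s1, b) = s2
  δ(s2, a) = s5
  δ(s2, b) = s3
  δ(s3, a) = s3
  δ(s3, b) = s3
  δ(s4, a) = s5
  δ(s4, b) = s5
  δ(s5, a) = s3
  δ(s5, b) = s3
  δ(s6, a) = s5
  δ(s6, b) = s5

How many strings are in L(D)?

The useful subgraph on states {s0, s1, s2, s4, s5} is acyclic, so L(D) is finite; the longest accepting path visits 4 useful states, giving maximum string length 3.
Counting accepting paths from s0 by length: 1 of length 1, 2 of length 2, 3 of length 3. Total 6.

6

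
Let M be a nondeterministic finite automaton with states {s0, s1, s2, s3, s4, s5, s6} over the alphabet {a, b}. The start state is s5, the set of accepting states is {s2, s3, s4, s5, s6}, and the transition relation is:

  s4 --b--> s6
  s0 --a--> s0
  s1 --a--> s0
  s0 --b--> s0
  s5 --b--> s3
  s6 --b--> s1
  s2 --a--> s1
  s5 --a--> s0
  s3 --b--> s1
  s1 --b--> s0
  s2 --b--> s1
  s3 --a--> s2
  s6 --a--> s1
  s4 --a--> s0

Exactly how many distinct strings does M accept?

3

The useful subgraph on states {s2, s3, s5} is acyclic, so L(M) is finite; the longest accepting path visits 3 useful states, giving maximum string length 2.
Counting accepting paths from s5 by length: 1 of length 0, 1 of length 1, 1 of length 2. Total 3.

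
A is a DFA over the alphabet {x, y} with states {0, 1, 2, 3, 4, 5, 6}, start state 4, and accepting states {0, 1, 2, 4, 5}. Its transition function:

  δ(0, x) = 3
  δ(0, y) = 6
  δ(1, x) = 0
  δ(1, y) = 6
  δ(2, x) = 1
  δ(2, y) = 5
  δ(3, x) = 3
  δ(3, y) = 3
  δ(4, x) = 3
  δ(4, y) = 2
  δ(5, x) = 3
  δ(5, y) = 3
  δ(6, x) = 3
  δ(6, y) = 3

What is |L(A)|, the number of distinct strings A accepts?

5

The useful subgraph on states {0, 1, 2, 4, 5} is acyclic, so L(A) is finite; the longest accepting path visits 4 useful states, giving maximum string length 3.
Counting accepting paths from 4 by length: 1 of length 0, 1 of length 1, 2 of length 2, 1 of length 3. Total 5.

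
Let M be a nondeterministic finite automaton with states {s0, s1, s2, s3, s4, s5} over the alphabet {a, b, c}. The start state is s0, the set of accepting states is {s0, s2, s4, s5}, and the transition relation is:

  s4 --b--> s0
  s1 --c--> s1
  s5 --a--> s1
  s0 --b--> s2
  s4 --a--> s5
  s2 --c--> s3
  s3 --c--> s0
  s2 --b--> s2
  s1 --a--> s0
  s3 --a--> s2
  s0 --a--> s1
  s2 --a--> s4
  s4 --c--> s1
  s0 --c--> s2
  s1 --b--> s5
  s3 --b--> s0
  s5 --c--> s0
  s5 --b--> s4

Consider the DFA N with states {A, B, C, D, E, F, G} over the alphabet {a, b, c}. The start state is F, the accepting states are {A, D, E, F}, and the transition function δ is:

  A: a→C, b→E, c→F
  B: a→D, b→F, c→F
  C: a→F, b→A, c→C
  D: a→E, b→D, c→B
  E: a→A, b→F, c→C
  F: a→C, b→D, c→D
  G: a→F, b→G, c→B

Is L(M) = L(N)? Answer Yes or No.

Exploring the product automaton M × N from the start pair (s0, F), following both machines on each input symbol, reaches 6 state pairs: (s0, F), (s1, C), (s2, D), (s5, A), (s4, E), (s3, B).
M accepts in {s0, s2, s4, s5} and N accepts in {A, D, E, F}. In every reachable pair the two components are either both accepting — (s0, F), (s2, D), (s5, A), (s4, E) — or both non-accepting, so no string is accepted by exactly one of the machines: L(M) \ L(N) and L(N) \ L(M) are both empty.
Hence every string is accepted by M iff it is accepted by N, and the two languages coincide.

Yes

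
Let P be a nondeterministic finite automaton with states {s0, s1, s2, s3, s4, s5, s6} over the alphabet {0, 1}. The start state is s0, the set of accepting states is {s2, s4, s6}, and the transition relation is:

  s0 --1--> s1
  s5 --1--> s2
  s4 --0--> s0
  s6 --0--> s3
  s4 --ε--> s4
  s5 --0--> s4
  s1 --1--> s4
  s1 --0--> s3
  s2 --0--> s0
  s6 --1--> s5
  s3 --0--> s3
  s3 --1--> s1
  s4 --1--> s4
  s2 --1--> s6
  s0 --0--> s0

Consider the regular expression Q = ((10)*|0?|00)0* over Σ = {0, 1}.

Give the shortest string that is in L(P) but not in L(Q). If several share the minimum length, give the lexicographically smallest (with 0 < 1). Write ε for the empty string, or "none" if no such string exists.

11

The string 11 is accepted by P but not by Q.
No shorter string lies in the difference, and 11 is the lexicographically first length-2 string in L(P) \ L(Q).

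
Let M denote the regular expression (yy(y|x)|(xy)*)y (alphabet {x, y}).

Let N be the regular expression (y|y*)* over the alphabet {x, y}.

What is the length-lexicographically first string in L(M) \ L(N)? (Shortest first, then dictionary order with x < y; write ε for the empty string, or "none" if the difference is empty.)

The string xyy is accepted by M but not by N.
No shorter string lies in the difference, and xyy is the lexicographically first length-3 string in L(M) \ L(N).

xyy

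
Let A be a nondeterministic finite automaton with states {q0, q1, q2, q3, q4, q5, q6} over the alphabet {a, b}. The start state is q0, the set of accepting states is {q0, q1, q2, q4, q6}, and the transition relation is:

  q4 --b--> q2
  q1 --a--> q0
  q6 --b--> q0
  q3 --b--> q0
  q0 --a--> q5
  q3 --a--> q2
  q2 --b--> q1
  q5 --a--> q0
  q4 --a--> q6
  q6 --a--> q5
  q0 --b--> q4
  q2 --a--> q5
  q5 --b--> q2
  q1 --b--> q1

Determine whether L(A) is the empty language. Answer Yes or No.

The empty string ε is accepted: the run q0 ends in the accepting state q0.
Since at least one string is accepted, L(A) is not empty.

No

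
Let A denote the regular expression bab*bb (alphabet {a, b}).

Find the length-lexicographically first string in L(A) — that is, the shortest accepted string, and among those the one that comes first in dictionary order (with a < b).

babb

By inspection of the expression, no string of length less than 4 matches, and babb is the lexicographically first match of length 4.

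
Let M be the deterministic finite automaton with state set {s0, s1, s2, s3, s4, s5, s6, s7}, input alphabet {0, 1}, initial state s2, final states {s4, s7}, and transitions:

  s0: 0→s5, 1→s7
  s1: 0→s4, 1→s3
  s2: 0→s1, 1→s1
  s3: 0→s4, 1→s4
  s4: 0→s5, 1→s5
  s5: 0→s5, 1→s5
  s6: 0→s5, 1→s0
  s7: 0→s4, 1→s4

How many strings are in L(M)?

The useful subgraph on states {s1, s2, s3, s4} is acyclic, so L(M) is finite; the longest accepting path visits 4 useful states, giving maximum string length 3.
Counting accepting paths from s2 by length: 2 of length 2, 4 of length 3. Total 6.

6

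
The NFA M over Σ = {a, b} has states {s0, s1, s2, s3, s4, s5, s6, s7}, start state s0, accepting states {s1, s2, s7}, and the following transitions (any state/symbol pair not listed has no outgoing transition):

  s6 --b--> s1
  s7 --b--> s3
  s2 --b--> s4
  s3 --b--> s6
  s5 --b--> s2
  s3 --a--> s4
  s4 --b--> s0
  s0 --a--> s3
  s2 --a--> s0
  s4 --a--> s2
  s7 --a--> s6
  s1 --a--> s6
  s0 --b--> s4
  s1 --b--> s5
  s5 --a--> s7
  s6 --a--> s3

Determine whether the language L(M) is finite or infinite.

infinite

State s0 is reachable from the start and can reach an accepting state, and it lies on the cycle s0 → s3 → s4 → s0.
Traversing that cycle any number of times yields accepted strings of unbounded length, so the language is infinite.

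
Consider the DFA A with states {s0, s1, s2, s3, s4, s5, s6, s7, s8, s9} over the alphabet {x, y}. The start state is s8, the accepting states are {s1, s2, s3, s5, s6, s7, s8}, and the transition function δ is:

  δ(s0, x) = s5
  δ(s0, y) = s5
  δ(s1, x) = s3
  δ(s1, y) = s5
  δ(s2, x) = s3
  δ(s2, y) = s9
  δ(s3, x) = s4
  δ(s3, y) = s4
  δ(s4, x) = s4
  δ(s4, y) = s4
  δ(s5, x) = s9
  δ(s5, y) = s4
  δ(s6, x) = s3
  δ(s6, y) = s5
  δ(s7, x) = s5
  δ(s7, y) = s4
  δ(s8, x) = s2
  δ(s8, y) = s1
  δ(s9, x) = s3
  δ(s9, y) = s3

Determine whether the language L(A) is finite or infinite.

finite

The useful states (reachable from s8 and able to reach an accepting state) are {s1, s2, s3, s5, s8, s9}.
Restricted to these states the transition graph has no cycle, so every accepting path has bounded length and L is finite.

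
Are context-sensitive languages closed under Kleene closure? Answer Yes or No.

An LBA guesses a factorisation of the input into blocks (marking block boundaries on a second track) and verifies each block with the LBA for L; this uses no space beyond the input, so L* is context-sensitive.
So the context-sensitive languages are closed under Kleene star.

Yes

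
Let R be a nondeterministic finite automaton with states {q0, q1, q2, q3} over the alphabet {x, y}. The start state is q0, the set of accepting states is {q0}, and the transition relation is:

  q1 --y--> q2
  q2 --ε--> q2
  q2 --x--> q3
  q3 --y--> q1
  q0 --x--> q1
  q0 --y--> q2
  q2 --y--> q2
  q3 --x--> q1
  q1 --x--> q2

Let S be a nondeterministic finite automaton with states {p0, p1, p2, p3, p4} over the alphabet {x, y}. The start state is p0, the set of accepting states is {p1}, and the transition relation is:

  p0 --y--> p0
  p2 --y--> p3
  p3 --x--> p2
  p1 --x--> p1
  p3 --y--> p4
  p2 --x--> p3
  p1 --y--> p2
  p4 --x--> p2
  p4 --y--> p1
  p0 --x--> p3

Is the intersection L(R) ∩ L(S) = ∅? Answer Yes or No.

Exploring the product automaton R × S from the start pair (q0, p0), following both machines on each input symbol, reaches 13 state pairs: (q0, p0), (q1, p3), (q2, p0), (q2, p2), (q2, p4), (q3, p3), (q2, p3), (q3, p2), (q2, p1), (q1, p2), (q1, p4), (q3, p1), (q1, p1).
R accepts in {q0} and S accepts in {p1}; no reachable pair has both components accepting, so no string drives both machines to acceptance simultaneously and L(R) ∩ L(S) = ∅.
So no string is accepted by both, and the intersection is empty.

Yes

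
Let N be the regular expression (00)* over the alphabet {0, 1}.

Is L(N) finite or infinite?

infinite

The expression contains a Kleene star applied to a subexpression that matches at least one nonempty string, so it matches strings of unbounded length.
Hence L(N) is infinite.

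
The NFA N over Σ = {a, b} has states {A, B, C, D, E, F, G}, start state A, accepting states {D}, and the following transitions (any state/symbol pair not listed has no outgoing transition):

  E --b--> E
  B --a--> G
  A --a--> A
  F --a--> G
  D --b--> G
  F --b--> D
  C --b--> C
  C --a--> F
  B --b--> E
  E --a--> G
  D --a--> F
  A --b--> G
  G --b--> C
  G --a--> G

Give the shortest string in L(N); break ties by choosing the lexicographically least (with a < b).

A breadth-first search from A reaches an accepting state first via the path A → G → C → F → D on input bbab.
No string of length < 4 is accepted (BFS exhausts all shorter strings without reaching an accepting state), and bbab is the lexicographically least accepting string of length 4.

bbab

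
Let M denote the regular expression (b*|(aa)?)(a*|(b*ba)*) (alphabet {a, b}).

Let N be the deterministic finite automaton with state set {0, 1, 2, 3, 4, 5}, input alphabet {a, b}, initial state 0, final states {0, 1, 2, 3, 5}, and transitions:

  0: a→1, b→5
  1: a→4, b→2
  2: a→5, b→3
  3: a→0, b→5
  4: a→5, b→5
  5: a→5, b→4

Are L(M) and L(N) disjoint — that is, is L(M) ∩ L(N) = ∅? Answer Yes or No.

The empty string ε is accepted by both M and N.
Hence L(M) ∩ L(N) ≠ ∅.

No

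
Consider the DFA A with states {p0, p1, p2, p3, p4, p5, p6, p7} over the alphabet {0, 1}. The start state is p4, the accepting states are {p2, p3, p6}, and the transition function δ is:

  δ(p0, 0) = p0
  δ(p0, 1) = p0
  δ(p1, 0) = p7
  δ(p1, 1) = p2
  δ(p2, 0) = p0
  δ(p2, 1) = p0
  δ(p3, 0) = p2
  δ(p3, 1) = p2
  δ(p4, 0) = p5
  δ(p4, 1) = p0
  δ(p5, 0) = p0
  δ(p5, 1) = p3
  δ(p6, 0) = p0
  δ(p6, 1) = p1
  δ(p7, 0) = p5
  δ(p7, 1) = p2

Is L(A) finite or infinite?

finite

The useful states (reachable from p4 and able to reach an accepting state) are {p2, p3, p4, p5}.
Restricted to these states the transition graph has no cycle, so every accepting path has bounded length and L is finite.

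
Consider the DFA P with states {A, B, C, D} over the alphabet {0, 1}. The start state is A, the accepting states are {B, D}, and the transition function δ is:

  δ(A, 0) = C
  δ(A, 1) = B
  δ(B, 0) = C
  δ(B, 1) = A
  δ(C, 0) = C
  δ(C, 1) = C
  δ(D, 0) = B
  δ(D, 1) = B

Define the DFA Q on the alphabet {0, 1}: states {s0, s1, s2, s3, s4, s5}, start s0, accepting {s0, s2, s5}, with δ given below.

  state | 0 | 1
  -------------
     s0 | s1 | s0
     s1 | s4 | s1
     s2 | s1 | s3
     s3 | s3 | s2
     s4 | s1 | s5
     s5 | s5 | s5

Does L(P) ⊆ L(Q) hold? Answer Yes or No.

Exploring the product automaton P × Q from the start pair (A, s0), following both machines on each input symbol, reaches 5 state pairs: (A, s0), (C, s1), (B, s0), (C, s4), (C, s5).
P accepts in {B, D} and Q accepts in {s0, s2, s5}. The reachable pairs whose P-component is accepting are (B, s0); in each of them the Q-component is accepting too, so the product for L(P) \ L(Q) (P-component accepting, Q-component rejecting) has no reachable accepting pair and the difference is empty.
Hence every string in L(P) is also in L(Q).

Yes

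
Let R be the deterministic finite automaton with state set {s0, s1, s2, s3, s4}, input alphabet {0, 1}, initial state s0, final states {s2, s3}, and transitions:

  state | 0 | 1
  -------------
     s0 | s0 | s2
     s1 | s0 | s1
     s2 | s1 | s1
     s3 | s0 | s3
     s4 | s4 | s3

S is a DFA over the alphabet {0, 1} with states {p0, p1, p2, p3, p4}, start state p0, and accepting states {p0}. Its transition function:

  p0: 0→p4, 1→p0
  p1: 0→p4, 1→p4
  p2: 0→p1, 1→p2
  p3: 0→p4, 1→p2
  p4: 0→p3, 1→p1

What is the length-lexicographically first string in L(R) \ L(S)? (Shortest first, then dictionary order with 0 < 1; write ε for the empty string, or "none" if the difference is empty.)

The string 01 is accepted by R but not by S.
No shorter string lies in the difference, and 01 is the lexicographically first length-2 string in L(R) \ L(S).

01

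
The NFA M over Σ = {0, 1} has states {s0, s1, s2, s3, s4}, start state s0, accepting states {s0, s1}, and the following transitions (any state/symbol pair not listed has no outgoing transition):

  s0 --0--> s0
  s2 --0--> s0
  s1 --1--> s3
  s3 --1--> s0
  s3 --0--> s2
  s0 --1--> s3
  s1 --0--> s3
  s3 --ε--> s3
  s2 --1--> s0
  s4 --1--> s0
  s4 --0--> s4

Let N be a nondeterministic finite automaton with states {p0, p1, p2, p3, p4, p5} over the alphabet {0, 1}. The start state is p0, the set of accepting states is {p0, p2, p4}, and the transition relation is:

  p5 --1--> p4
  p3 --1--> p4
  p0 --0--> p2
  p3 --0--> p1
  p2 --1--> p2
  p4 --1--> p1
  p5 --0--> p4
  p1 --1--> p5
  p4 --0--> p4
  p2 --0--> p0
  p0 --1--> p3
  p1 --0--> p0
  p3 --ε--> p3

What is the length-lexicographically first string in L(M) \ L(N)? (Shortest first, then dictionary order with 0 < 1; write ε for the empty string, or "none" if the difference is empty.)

The string 101 is accepted by M but not by N.
No shorter string lies in the difference, and 101 is the lexicographically first length-3 string in L(M) \ L(N).

101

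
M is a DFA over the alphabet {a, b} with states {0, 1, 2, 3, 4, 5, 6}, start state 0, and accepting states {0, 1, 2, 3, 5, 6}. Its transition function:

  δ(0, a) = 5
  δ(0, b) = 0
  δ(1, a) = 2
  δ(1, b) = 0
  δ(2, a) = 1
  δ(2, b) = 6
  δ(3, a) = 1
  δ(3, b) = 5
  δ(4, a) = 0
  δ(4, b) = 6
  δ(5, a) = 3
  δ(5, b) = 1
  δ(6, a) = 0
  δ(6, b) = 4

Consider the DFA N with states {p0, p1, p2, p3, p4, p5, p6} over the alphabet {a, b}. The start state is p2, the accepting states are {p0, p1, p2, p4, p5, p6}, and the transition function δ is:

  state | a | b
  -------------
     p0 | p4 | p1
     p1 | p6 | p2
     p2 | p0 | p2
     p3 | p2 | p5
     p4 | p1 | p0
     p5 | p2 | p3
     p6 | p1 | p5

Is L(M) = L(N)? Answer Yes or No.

Exploring the product automaton M × N from the start pair (0, p2), following both machines on each input symbol, reaches 7 state pairs: (0, p2), (5, p0), (3, p4), (1, p1), (2, p6), (6, p5), (4, p3).
M accepts in {0, 1, 2, 3, 5, 6} and N accepts in {p0, p1, p2, p4, p5, p6}. In every reachable pair the two components are either both accepting — (0, p2), (5, p0), (3, p4), (1, p1), (2, p6), (6, p5) — or both non-accepting, so no string is accepted by exactly one of the machines: L(M) \ L(N) and L(N) \ L(M) are both empty.
Hence every string is accepted by M iff it is accepted by N, and the two languages coincide.

Yes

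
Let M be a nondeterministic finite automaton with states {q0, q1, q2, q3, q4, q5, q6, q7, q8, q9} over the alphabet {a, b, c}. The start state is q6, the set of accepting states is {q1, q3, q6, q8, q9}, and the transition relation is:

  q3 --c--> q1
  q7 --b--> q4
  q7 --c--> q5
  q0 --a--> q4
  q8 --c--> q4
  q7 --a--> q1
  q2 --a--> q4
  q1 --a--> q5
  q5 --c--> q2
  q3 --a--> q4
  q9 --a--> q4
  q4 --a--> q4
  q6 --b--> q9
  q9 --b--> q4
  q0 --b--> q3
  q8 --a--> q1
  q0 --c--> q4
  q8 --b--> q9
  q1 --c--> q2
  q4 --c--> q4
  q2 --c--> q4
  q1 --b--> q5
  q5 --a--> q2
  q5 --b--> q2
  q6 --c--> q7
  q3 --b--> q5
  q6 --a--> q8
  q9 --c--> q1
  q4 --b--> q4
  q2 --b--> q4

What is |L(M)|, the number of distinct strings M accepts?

8

The useful subgraph on states {q1, q6, q7, q8, q9} is acyclic, so L(M) is finite; the longest accepting path visits 4 useful states, giving maximum string length 3.
Counting accepting paths from q6 by length: 1 of length 0, 2 of length 1, 4 of length 2, 1 of length 3. Total 8.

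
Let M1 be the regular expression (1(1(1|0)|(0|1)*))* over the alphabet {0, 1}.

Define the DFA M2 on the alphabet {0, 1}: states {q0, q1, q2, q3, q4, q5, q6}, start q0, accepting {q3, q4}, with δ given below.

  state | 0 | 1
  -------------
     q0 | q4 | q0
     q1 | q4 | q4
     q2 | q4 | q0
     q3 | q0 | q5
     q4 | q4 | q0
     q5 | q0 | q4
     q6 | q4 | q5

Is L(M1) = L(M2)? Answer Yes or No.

No

The empty string ε is accepted by M1 but rejected by M2.
So L(M1) ≠ L(M2).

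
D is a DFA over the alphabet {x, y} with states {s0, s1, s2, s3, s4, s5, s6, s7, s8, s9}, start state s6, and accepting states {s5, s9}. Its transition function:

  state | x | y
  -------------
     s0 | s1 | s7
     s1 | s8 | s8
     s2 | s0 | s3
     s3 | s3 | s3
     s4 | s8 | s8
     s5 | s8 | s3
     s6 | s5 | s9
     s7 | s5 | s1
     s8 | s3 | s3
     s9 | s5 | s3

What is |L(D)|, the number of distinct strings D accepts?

3

The useful subgraph on states {s5, s6, s9} is acyclic, so L(D) is finite; the longest accepting path visits 3 useful states, giving maximum string length 2.
Counting accepting paths from s6 by length: 2 of length 1, 1 of length 2. Total 3.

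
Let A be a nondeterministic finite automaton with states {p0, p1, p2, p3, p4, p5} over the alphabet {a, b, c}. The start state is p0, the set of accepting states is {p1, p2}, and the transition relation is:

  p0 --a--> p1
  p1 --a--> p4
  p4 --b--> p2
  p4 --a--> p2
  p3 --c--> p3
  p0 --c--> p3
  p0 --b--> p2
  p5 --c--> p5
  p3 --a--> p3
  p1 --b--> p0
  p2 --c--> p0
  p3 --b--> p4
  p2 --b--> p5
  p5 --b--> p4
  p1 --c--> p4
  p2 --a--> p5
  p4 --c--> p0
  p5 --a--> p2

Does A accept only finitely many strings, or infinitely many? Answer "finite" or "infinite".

State p0 is reachable from the start and can reach an accepting state, and it lies on the cycle p0 → p1 → p0.
Traversing that cycle any number of times yields accepted strings of unbounded length, so the language is infinite.

infinite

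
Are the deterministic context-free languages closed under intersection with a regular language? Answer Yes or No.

Yes

Run the DPDA and a DFA for the regular language in lock-step (product of the two finite controls, one shared stack, the DFA component advancing only on genuine input moves); the result is still deterministic and accepts when both components accept.
So the deterministic context-free languages are closed under intersection with a regular language.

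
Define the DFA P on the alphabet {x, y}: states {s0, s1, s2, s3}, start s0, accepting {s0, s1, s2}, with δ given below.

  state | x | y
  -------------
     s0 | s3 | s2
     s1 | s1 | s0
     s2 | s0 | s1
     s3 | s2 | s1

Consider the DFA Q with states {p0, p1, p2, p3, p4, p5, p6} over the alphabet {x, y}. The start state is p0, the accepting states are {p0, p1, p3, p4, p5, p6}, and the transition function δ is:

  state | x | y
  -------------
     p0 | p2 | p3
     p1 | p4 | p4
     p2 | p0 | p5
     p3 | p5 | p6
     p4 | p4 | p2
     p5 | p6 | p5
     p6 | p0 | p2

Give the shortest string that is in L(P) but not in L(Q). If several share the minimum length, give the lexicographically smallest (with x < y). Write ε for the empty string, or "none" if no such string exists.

xxx

The string xxx is accepted by P but not by Q.
No shorter string lies in the difference, and xxx is the lexicographically first length-3 string in L(P) \ L(Q).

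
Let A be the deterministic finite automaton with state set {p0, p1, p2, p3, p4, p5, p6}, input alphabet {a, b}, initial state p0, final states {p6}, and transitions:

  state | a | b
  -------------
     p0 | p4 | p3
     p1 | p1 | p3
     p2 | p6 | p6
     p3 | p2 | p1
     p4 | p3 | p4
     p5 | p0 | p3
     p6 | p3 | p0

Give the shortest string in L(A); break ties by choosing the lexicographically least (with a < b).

A breadth-first search from p0 reaches an accepting state first via the path p0 → p3 → p2 → p6 on input baa.
No string of length < 3 is accepted (BFS exhausts all shorter strings without reaching an accepting state), and baa is the lexicographically least accepting string of length 3.

baa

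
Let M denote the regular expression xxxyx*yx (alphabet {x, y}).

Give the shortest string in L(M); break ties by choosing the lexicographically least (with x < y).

xxxyyx

By inspection of the expression, no string of length less than 6 matches, and xxxyyx is the lexicographically first match of length 6.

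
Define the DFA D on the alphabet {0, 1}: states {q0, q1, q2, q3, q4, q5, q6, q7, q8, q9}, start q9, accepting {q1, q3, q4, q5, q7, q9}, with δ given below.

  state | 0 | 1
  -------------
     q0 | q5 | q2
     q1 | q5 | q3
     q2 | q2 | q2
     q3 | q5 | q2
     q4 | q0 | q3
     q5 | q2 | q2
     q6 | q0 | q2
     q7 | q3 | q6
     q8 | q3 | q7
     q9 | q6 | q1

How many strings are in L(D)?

6

The useful subgraph on states {q0, q1, q3, q5, q6, q9} is acyclic, so L(D) is finite; the longest accepting path visits 4 useful states, giving maximum string length 3.
Counting accepting paths from q9 by length: 1 of length 0, 1 of length 1, 2 of length 2, 2 of length 3. Total 6.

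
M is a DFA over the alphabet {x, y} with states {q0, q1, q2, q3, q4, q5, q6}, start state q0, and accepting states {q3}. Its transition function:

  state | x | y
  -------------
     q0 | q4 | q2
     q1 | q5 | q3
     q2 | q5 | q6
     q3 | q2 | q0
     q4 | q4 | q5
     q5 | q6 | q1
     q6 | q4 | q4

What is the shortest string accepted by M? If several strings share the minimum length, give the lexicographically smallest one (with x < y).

xyyy

A breadth-first search from q0 reaches an accepting state first via the path q0 → q4 → q5 → q1 → q3 on input xyyy.
No string of length < 4 is accepted (BFS exhausts all shorter strings without reaching an accepting state), and xyyy is the lexicographically least accepting string of length 4.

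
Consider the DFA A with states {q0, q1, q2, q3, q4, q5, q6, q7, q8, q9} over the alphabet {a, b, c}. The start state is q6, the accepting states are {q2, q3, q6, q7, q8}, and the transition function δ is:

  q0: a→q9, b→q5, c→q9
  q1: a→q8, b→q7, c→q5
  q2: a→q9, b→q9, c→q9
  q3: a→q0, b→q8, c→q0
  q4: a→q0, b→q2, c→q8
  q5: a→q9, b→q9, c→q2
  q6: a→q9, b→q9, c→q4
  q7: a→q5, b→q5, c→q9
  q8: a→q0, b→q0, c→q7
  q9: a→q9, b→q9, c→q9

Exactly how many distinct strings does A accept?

9

The useful subgraph on states {q0, q2, q4, q5, q6, q7, q8} is acyclic, so L(A) is finite; the longest accepting path visits 6 useful states, giving maximum string length 5.
Counting accepting paths from q6 by length: 1 of length 0, 2 of length 2, 1 of length 3, 1 of length 4, 4 of length 5. Total 9.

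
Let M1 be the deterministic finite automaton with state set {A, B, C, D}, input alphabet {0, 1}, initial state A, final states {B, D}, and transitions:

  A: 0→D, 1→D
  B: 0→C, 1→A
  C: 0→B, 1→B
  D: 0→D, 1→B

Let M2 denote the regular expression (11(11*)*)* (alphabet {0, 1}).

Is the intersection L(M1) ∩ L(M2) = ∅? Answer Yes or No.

No

The string 11 is accepted by both M1 and M2.
Hence L(M1) ∩ L(M2) ≠ ∅.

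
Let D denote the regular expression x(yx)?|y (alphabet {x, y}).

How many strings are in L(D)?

3

The expression has no Kleene star, so L(D) is finite. Expanding the alternatives gives {x, y, xyx}.
That is 2 of length 1, 1 of length 3: 3 strings in all.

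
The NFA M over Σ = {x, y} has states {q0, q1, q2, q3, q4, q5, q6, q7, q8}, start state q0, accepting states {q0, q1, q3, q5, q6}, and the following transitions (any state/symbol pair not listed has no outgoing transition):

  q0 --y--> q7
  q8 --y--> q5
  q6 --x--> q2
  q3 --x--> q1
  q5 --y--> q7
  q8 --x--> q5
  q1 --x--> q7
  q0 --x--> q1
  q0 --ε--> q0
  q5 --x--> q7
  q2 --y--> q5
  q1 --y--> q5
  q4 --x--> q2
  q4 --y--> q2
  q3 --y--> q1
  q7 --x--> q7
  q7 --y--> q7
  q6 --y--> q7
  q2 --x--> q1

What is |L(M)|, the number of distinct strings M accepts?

The useful subgraph on states {q0, q1, q5} is acyclic, so L(M) is finite; the longest accepting path visits 3 useful states, giving maximum string length 2.
Counting accepting paths from q0 by length: 1 of length 0, 1 of length 1, 1 of length 2. Total 3.

3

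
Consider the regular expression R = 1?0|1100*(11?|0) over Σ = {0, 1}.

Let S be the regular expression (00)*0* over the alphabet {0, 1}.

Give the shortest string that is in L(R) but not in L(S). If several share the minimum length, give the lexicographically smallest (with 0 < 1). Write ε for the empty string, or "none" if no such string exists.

The string 10 is accepted by R but not by S.
No shorter string lies in the difference, and 10 is the lexicographically first length-2 string in L(R) \ L(S).

10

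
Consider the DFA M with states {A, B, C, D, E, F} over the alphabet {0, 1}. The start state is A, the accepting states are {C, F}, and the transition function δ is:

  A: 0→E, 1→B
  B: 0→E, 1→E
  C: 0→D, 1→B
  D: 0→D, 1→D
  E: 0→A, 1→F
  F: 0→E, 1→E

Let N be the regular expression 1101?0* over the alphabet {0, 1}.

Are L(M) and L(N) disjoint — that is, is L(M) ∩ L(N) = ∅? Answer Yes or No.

Yes

Converting the expression N to a DFA (subset construction, then merging equivalent states) gives the minimal DFA with states {n0, n1, n2, n3, n4, n5}, start state n0, accepting states {n4, n5} and transitions n0: 0→n1, 1→n2; n1: 0→n1, 1→n1; n2: 0→n1, 1→n3; n3: 0→n4, 1→n1; n4: 0→n5, 1→n5; n5: 0→n5, 1→n1.
Exploring the product automaton M × N from the start pair (A, n0), following both machines on each input symbol, reaches 11 state pairs: (A, n0), (E, n1), (B, n2), (A, n1), (F, n1), (E, n3), (B, n1), (A, n4), (E, n5), (B, n5), (A, n5).
M accepts in {C, F} and N accepts in {n4, n5}; no reachable pair has both components accepting, so no string drives both machines to acceptance simultaneously and L(M) ∩ L(N) = ∅.
So no string is accepted by both, and the intersection is empty.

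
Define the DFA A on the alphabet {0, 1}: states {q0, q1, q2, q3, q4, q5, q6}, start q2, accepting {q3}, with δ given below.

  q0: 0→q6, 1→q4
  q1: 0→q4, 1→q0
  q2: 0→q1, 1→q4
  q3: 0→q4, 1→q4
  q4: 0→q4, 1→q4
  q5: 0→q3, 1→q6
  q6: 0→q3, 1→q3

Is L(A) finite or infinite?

The useful states (reachable from q2 and able to reach an accepting state) are {q0, q1, q2, q3, q6}.
Restricted to these states the transition graph has no cycle, so every accepting path has bounded length and L is finite.

finite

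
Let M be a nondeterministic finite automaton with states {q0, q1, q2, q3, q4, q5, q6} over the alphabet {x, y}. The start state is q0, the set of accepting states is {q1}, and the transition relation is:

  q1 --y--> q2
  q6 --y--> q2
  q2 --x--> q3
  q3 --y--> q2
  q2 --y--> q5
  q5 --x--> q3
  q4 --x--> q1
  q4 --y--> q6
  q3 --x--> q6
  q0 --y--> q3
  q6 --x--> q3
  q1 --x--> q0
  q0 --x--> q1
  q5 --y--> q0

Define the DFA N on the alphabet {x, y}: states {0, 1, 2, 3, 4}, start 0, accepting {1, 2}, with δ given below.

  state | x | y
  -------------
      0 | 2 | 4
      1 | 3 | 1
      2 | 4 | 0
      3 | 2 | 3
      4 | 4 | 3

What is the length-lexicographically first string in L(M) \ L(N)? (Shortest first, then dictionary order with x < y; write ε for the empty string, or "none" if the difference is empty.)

The string xxx is accepted by M but not by N.
No shorter string lies in the difference, and xxx is the lexicographically first length-3 string in L(M) \ L(N).

xxx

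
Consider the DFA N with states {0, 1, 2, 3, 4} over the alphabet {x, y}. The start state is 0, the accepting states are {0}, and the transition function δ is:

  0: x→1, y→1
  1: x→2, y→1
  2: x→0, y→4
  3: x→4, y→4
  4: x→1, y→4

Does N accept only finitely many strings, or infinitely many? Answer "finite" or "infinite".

infinite

State 1 is reachable from the start and can reach an accepting state, and it lies on the cycle 1 → 1.
Traversing that cycle any number of times yields accepted strings of unbounded length, so the language is infinite.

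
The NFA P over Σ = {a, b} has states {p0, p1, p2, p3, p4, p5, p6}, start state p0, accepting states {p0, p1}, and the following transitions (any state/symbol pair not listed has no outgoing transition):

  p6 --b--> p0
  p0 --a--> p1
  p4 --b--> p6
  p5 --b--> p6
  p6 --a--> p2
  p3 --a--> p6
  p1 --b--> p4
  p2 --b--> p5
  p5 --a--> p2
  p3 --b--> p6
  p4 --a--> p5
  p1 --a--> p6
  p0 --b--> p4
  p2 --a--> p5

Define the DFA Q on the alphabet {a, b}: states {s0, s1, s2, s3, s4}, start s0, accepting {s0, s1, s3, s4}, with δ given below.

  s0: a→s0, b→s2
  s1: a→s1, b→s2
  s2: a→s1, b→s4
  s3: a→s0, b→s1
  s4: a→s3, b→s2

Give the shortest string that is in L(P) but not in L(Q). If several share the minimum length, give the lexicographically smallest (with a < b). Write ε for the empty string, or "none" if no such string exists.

The string aab is accepted by P but not by Q.
No shorter string lies in the difference, and aab is the lexicographically first length-3 string in L(P) \ L(Q).

aab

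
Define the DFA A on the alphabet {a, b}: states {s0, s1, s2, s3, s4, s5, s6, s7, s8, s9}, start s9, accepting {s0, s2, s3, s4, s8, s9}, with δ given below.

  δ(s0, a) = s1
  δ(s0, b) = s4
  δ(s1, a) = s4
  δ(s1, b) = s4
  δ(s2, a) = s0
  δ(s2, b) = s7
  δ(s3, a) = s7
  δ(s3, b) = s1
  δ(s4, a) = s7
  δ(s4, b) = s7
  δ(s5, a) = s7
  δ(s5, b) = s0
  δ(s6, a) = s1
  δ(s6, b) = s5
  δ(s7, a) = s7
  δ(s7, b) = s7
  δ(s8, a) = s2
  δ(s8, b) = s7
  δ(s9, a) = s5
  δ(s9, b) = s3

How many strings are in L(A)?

The useful subgraph on states {s0, s1, s3, s4, s5, s9} is acyclic, so L(A) is finite; the longest accepting path visits 5 useful states, giving maximum string length 4.
Counting accepting paths from s9 by length: 1 of length 0, 1 of length 1, 1 of length 2, 3 of length 3, 2 of length 4. Total 8.

8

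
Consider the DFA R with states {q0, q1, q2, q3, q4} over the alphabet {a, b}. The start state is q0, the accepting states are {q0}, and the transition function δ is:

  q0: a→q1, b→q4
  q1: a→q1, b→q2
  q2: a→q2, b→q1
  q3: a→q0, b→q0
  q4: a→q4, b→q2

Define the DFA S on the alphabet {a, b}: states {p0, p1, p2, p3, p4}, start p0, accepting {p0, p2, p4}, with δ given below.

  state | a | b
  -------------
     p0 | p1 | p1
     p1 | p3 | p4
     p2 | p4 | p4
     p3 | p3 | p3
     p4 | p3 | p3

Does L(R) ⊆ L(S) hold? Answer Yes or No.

Yes

Exploring the product automaton R × S from the start pair (q0, p0), following both machines on each input symbol, reaches 7 state pairs: (q0, p0), (q1, p1), (q4, p1), (q1, p3), (q2, p4), (q4, p3), (q2, p3).
R accepts in {q0} and S accepts in {p0, p2, p4}. The reachable pairs whose R-component is accepting are (q0, p0); in each of them the S-component is accepting too, so the product for L(R) \ L(S) (R-component accepting, S-component rejecting) has no reachable accepting pair and the difference is empty.
Hence every string in L(R) is also in L(S).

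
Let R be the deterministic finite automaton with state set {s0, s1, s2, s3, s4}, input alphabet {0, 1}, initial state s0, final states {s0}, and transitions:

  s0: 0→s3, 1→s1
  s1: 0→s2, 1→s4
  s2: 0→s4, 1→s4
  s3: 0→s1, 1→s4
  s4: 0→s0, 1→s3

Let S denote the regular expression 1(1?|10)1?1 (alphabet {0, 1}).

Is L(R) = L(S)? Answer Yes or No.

The empty string ε is accepted by R but rejected by S.
So L(R) ≠ L(S).

No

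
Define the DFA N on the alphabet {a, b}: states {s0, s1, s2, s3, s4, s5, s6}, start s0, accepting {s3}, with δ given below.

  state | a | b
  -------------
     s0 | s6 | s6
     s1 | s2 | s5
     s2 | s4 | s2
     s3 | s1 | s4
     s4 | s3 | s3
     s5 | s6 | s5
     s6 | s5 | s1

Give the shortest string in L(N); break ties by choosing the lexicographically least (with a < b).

abaaa

A breadth-first search from s0 reaches an accepting state first via the path s0 → s6 → s1 → s2 → s4 → s3 on input abaaa.
No string of length < 5 is accepted (BFS exhausts all shorter strings without reaching an accepting state), and abaaa is the lexicographically least accepting string of length 5.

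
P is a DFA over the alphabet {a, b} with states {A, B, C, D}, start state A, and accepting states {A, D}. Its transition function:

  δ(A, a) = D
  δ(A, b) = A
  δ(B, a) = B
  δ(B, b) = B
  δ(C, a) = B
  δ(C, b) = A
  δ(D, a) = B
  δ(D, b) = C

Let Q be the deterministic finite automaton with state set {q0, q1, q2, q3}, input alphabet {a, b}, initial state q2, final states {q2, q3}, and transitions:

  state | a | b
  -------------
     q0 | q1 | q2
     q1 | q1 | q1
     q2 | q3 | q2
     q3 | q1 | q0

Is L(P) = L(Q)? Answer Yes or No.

Yes

Exploring the product automaton P × Q from the start pair (A, q2), following both machines on each input symbol, reaches 4 state pairs: (A, q2), (D, q3), (B, q1), (C, q0).
P accepts in {A, D} and Q accepts in {q2, q3}. In every reachable pair the two components are either both accepting — (A, q2), (D, q3) — or both non-accepting, so no string is accepted by exactly one of the machines: L(P) \ L(Q) and L(Q) \ L(P) are both empty.
Hence every string is accepted by P iff it is accepted by Q, and the two languages coincide.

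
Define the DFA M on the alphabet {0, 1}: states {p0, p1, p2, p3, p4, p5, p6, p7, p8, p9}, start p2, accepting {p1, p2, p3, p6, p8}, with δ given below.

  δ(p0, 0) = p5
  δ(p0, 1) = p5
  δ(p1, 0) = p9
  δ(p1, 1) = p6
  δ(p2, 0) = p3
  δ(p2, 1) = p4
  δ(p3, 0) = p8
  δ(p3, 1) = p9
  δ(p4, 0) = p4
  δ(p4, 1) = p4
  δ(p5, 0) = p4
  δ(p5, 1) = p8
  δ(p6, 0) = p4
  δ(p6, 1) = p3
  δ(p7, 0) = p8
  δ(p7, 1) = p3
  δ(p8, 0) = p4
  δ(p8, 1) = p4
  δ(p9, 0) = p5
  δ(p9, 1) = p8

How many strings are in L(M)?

5

The useful subgraph on states {p2, p3, p5, p8, p9} is acyclic, so L(M) is finite; the longest accepting path visits 5 useful states, giving maximum string length 4.
Counting accepting paths from p2 by length: 1 of length 0, 1 of length 1, 1 of length 2, 1 of length 3, 1 of length 4. Total 5.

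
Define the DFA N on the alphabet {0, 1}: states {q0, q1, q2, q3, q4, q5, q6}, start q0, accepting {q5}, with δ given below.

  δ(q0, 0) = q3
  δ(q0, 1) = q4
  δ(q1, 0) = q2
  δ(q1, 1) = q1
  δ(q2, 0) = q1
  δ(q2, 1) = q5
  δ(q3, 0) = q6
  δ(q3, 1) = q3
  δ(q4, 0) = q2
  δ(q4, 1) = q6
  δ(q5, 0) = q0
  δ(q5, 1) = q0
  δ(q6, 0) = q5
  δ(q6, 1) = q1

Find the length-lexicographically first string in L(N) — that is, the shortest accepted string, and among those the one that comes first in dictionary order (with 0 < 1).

000

A breadth-first search from q0 reaches an accepting state first via the path q0 → q3 → q6 → q5 on input 000.
No string of length < 3 is accepted (BFS exhausts all shorter strings without reaching an accepting state), and 000 is the lexicographically least accepting string of length 3.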